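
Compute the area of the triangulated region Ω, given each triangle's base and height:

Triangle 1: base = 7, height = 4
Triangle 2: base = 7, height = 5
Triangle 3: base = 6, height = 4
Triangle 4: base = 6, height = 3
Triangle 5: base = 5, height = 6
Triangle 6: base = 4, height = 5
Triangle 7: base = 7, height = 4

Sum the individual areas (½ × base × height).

(1/2)×7×4 + (1/2)×7×5 + (1/2)×6×4 + (1/2)×6×3 + (1/2)×5×6 + (1/2)×4×5 + (1/2)×7×4 = 91.5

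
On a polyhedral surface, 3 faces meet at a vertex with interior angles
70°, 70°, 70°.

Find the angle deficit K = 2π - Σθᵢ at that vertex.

Sum of angles = 210°. K = 360° - 210° = 150° = 5π/6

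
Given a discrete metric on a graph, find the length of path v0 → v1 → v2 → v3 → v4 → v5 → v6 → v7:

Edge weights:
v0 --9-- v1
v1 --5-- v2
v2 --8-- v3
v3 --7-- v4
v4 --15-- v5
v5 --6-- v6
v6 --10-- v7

Arc length = 9 + 5 + 8 + 7 + 15 + 6 + 10 = 60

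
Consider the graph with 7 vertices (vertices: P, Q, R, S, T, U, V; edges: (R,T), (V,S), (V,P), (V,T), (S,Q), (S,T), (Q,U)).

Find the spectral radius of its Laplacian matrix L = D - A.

Degrees: deg(P) = 1, deg(Q) = 2, deg(R) = 1, deg(S) = 3, deg(T) = 3, deg(U) = 1, deg(V) = 3.
L = D − A with rows/columns ordered (P, Q, R, S, T, U, V):
  [ 1,  0,  0,  0,  0,  0, -1]
  [ 0,  2,  0, -1,  0, -1,  0]
  [ 0,  0,  1,  0, -1,  0,  0]
  [ 0, -1,  0,  3, -1,  0, -1]
  [ 0,  0, -1, -1,  3,  0, -1]
  [ 0, -1,  0,  0,  0,  1,  0]
  [-1,  0,  0, -1, -1,  0,  3]
Characteristic polynomial: det(λI − L) = λ(λ² − 3λ + 1)(λ² − 5λ + 3)(λ² − 6λ + 7).
Roots: λ = 0; (λ² − 3λ + 1) = 0 ⇒ λ = (3 ± √5)/2 ≈ 0.382, 2.618; (λ² − 5λ + 3) = 0 ⇒ λ = (5 ± √13)/2 ≈ 0.6972, 4.3028; (λ² − 6λ + 7) = 0 ⇒ λ = 3 ± √2 ≈ 1.5858, 4.4142.
(Check: the roots sum (with multiplicity) to 14, matching trace L = Σdeg = 2·7 = 14.)
Laplacian eigenvalues: [0.0, 0.382, 0.6972, 1.5858, 2.618, 4.3028, 4.4142]. Largest eigenvalue (spectral radius) = 4.4142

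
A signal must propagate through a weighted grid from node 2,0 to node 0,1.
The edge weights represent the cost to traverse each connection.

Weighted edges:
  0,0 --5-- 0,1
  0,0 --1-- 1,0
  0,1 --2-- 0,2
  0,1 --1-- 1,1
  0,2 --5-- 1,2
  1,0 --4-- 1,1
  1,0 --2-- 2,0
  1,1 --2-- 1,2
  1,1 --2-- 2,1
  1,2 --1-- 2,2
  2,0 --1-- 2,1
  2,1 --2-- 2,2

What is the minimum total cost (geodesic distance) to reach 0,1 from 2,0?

Shortest path: 2,0 → 2,1 → 1,1 → 0,1, total weight = 4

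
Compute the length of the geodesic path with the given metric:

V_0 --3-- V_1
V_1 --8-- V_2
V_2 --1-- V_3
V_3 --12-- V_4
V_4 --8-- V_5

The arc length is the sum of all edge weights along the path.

Arc length = 3 + 8 + 1 + 12 + 8 = 32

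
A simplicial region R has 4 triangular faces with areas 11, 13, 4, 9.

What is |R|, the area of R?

11 + 13 + 4 + 9 = 37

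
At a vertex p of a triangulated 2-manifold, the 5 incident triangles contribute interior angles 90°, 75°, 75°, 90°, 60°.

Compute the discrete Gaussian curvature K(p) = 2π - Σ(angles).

Sum of angles = 390°. K = 360° - 390° = -30°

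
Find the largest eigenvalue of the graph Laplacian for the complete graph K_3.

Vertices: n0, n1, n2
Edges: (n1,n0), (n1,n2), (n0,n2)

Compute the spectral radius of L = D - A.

For the complete graph K_n, L = nI − J (J = all-ones matrix). J has eigenvalues n (once, eigenvector 𝟙) and 0 (multiplicity n−1), so L has eigenvalues 0 (once) and n (multiplicity n−1). Here n = 3: eigenvalue 0 once and 3 with multiplicity 2.
Laplacian eigenvalues: [0.0, 3.0, 3.0]. Largest eigenvalue (spectral radius) = 3.0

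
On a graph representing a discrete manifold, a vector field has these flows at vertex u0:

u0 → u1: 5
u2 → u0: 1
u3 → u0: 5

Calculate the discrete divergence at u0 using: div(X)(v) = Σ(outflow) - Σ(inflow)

Divergence = sum of outgoing flows = 5 + (-1) + (-5) = -1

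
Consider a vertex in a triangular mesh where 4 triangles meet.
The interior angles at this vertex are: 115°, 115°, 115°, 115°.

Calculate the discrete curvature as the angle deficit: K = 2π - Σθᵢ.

Sum of angles = 460°. K = 360° - 460° = -100°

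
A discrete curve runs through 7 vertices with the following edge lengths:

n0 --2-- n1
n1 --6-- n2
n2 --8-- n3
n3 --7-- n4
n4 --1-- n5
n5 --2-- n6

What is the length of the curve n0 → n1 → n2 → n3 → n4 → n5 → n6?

Arc length = 2 + 6 + 8 + 7 + 1 + 2 = 26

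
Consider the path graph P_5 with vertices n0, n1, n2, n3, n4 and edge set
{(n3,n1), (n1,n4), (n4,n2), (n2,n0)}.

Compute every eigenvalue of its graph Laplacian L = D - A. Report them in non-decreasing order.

The path graph P_n has Laplacian eigenvalues λ_k = 2 − 2cos(kπ/n), k = 0, 1, …, n−1. Here n = 5:
k=0: 2 − 2cos(0) = 0.0; k=1: 2 − 2cos(π/5) = 0.382; k=2: 2 − 2cos(2π/5) = 1.382; k=3: 2 − 2cos(3π/5) = 2.618; k=4: 2 − 2cos(4π/5) = 3.618.
Laplacian eigenvalues (increasing order): [0.0, 0.382, 1.382, 2.618, 3.618]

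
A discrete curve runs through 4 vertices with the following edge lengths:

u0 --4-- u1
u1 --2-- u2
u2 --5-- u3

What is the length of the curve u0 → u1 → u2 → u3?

Arc length = 4 + 2 + 5 = 11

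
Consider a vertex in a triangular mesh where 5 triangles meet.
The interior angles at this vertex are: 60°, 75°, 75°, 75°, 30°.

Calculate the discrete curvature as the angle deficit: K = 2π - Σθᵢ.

Sum of angles = 315°. K = 360° - 315° = 45° = π/4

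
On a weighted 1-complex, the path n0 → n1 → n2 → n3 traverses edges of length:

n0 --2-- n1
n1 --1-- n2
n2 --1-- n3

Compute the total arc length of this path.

Arc length = 2 + 1 + 1 = 4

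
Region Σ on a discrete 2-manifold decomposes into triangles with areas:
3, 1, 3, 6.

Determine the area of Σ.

3 + 1 + 3 + 6 = 13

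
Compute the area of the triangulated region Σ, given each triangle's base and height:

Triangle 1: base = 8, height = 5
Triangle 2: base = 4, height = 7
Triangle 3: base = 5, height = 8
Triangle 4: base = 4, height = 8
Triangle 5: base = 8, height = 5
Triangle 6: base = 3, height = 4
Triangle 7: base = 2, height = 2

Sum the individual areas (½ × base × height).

(1/2)×8×5 + (1/2)×4×7 + (1/2)×5×8 + (1/2)×4×8 + (1/2)×8×5 + (1/2)×3×4 + (1/2)×2×2 = 98.0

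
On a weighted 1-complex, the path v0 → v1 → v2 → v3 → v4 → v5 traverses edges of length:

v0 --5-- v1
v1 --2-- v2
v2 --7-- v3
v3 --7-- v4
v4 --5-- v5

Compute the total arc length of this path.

Arc length = 5 + 2 + 7 + 7 + 5 = 26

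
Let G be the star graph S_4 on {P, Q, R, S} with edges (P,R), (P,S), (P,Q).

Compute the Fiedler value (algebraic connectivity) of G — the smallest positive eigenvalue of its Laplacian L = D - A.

The star S_4 is the complete bipartite graph K_{1,3} (one hub of degree 3, 3 leaves of degree 1). The Laplacian spectrum of K_{p,q} is 0, p (multiplicity q−1), q (multiplicity p−1), p+q. With p = 1, q = 3: 0 once, 1 with multiplicity 2, and 4 once. (Check: trace L = sum of degrees = 6 = 2·1 + 4.)
Laplacian eigenvalues: [0.0, 1.0, 1.0, 4.0]. Algebraic connectivity (smallest non-zero eigenvalue) = 1.0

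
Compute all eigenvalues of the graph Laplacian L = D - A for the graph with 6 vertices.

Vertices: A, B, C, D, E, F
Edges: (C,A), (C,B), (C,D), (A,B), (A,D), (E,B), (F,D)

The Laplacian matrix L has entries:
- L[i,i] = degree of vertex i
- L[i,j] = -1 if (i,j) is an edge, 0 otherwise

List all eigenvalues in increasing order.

Degrees: deg(A) = 3, deg(B) = 3, deg(C) = 3, deg(D) = 3, deg(E) = 1, deg(F) = 1.
L = D − A with rows/columns ordered (A, B, C, D, E, F):
  [ 3, -1, -1, -1,  0,  0]
  [-1,  3, -1,  0, -1,  0]
  [-1, -1,  3, -1,  0,  0]
  [-1,  0, -1,  3,  0, -1]
  [ 0, -1,  0,  0,  1,  0]
  [ 0,  0,  0, -1,  0,  1]
Characteristic polynomial: det(λI − L) = λ(λ² − 4λ + 2)(λ² − 6λ + 6)(λ − 4).
Roots: λ = 0; (λ² − 4λ + 2) = 0 ⇒ λ = 2 ± √2 ≈ 0.5858, 3.4142; (λ² − 6λ + 6) = 0 ⇒ λ = 3 ± √3 ≈ 1.2679, 4.7321; (λ − 4) = 0 ⇒ λ = 4.
(Check: the roots sum (with multiplicity) to 14, matching trace L = Σdeg = 2·7 = 14.)
Laplacian eigenvalues (increasing order): [0.0, 0.5858, 1.2679, 3.4142, 4.0, 4.7321]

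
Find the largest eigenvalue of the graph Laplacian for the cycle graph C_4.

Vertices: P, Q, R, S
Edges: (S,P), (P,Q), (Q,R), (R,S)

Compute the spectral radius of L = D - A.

The cycle graph C_n has Laplacian eigenvalues λ_k = 2 − 2cos(2πk/n), k = 0, 1, …, n−1. Here n = 4:
k=0: 2 − 2cos(0) = 0.0; k=1: 2 − 2cos(π/2) = 2.0; k=2: 2 − 2cos(π) = 4.0; k=3: 2 − 2cos(3π/2) = 2.0.
Laplacian eigenvalues: [0.0, 2.0, 2.0, 4.0]. Largest eigenvalue (spectral radius) = 4.0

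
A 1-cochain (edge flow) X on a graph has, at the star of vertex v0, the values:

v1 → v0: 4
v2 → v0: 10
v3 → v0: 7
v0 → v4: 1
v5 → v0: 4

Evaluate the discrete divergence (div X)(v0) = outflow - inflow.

Divergence = sum of outgoing flows = (-4) + (-10) + (-7) + 1 + (-4) = -24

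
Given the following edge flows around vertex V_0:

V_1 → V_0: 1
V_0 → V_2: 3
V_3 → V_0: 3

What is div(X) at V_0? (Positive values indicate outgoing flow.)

Divergence = sum of outgoing flows = (-1) + 3 + (-3) = -1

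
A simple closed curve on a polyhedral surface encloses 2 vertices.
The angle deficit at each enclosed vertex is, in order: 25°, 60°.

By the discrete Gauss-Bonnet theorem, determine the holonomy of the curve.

Holonomy = total enclosed curvature = 25° + 60° = 85°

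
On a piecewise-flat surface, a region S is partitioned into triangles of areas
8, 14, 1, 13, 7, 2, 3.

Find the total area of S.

8 + 14 + 1 + 13 + 7 + 2 + 3 = 48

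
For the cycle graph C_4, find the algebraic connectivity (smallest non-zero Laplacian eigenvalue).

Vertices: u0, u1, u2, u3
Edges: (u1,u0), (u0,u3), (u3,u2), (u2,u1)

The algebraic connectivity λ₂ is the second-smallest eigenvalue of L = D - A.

The cycle graph C_n has Laplacian eigenvalues λ_k = 2 − 2cos(2πk/n), k = 0, 1, …, n−1. Here n = 4:
k=0: 2 − 2cos(0) = 0.0; k=1: 2 − 2cos(π/2) = 2.0; k=2: 2 − 2cos(π) = 4.0; k=3: 2 − 2cos(3π/2) = 2.0.
Laplacian eigenvalues: [0.0, 2.0, 2.0, 4.0]. Algebraic connectivity (smallest non-zero eigenvalue) = 2.0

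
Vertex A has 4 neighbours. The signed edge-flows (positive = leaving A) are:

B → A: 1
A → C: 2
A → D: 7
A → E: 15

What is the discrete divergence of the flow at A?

Divergence = sum of outgoing flows = (-1) + 2 + 7 + 15 = 23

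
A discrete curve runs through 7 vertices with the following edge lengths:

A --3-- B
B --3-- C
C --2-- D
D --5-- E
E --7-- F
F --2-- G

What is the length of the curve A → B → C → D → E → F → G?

Arc length = 3 + 3 + 2 + 5 + 7 + 2 = 22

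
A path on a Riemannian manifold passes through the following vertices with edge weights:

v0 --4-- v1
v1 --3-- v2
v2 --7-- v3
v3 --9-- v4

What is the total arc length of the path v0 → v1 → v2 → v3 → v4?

Arc length = 4 + 3 + 7 + 9 = 23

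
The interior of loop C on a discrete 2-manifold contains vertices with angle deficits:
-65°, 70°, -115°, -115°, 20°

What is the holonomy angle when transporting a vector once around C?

Holonomy = total enclosed curvature = (-65°) + 70° + (-115°) + (-115°) + 20° = -205°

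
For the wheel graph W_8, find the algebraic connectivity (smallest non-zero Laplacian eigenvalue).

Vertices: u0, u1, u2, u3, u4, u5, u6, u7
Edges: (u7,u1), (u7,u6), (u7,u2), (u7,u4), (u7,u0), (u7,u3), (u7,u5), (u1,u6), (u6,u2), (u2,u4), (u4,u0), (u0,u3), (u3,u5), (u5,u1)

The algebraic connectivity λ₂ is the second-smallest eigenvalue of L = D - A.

The wheel W_8 is the join K_1 ∨ C_7 (a hub joined to every vertex of a cycle of length 7). For a join G ∨ H (G on p vertices, H on q vertices) the Laplacian spectrum is 0, p+q, the eigenvalues of L(G) other than one 0 each shifted by +q, and the eigenvalues of L(H) other than one 0 each shifted by +p. With G = K_1 (p = 1, nothing left after dropping its 0) and H = C_7 (q = 7, eigenvalues 2 − 2cos(2πk/7), k = 0, …, 6; drop k = 0), the spectrum of W_8 is 0, 8, and 1 + (2 − 2cos(2πk/7)) = 3 − 2cos(2πk/7) for k = 1, …, 6:
k=1: 3 − 2cos(2π/7) = 1.753; k=2: 3 − 2cos(4π/7) = 3.445; k=3: 3 − 2cos(6π/7) = 4.8019; k=4: 3 − 2cos(8π/7) = 4.8019; k=5: 3 − 2cos(10π/7) = 3.445; k=6: 3 − 2cos(12π/7) = 1.753.
Laplacian eigenvalues: [0.0, 1.753, 1.753, 3.445, 3.445, 4.8019, 4.8019, 8.0]. Algebraic connectivity (smallest non-zero eigenvalue) = 1.753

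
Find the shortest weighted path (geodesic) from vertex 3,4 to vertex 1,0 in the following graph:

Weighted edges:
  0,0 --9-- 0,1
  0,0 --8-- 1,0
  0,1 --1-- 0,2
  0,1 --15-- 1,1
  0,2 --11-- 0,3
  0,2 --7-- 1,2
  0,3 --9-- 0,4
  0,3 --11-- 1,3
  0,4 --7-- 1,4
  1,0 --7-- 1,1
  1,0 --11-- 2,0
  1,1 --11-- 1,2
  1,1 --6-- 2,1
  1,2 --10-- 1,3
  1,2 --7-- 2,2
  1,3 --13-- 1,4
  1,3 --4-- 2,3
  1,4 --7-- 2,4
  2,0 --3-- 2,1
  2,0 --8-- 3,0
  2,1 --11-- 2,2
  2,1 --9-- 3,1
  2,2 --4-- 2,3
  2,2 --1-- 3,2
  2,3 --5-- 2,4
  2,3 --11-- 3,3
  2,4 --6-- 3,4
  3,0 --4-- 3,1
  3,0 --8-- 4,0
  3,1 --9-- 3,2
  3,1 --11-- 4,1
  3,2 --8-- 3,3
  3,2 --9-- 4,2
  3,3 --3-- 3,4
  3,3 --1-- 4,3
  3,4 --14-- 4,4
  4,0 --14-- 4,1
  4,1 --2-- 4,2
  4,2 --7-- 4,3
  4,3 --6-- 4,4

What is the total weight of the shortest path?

Shortest path: 3,4 → 3,3 → 3,2 → 2,2 → 2,1 → 1,1 → 1,0, total weight = 36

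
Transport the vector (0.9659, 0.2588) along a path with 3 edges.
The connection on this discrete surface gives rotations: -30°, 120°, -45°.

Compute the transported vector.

Total rotation: (-30°) + 120° + (-45°) = 45°. Final vector: (0.5000, 0.8660)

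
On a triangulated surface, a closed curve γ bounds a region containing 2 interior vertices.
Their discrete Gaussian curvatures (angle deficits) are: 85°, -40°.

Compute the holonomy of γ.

Holonomy = total enclosed curvature = 85° + (-40°) = 45°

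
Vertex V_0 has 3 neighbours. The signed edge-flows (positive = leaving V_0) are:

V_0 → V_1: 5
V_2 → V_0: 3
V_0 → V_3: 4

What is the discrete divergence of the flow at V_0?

Divergence = sum of outgoing flows = 5 + (-3) + 4 = 6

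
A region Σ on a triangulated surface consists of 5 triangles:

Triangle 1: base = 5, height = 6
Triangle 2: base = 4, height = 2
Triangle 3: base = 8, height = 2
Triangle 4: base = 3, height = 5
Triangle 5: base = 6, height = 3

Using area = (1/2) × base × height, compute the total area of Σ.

(1/2)×5×6 + (1/2)×4×2 + (1/2)×8×2 + (1/2)×3×5 + (1/2)×6×3 = 43.5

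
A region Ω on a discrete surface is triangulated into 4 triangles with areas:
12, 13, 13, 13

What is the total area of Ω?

12 + 13 + 13 + 13 = 51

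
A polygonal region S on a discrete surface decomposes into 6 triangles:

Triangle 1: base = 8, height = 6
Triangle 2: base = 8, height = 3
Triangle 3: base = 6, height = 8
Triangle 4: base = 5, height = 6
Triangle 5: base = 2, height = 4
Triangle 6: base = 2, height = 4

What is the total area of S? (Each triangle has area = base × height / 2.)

(1/2)×8×6 + (1/2)×8×3 + (1/2)×6×8 + (1/2)×5×6 + (1/2)×2×4 + (1/2)×2×4 = 83.0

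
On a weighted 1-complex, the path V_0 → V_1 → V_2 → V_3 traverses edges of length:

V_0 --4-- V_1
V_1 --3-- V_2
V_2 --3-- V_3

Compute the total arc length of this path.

Arc length = 4 + 3 + 3 = 10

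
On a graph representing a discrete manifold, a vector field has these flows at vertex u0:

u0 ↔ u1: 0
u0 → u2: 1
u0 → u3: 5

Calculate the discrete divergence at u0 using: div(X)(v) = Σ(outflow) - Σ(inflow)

Divergence = sum of outgoing flows = 0 + 1 + 5 = 6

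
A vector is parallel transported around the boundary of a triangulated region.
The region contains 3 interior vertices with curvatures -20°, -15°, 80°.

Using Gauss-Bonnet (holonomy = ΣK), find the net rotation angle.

Holonomy = total enclosed curvature = (-20°) + (-15°) + 80° = 45°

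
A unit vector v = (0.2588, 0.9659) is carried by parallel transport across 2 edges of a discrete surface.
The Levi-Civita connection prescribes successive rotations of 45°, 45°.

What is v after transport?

Total rotation: 45° + 45° = 90°. Final vector: (-0.9659, 0.2588)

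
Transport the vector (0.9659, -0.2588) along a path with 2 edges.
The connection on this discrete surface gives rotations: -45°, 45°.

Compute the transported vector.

Total rotation: (-45°) + 45° = 0°. Final vector: (0.9659, -0.2588)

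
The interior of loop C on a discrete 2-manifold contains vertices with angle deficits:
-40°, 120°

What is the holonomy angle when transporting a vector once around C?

Holonomy = total enclosed curvature = (-40°) + 120° = 80°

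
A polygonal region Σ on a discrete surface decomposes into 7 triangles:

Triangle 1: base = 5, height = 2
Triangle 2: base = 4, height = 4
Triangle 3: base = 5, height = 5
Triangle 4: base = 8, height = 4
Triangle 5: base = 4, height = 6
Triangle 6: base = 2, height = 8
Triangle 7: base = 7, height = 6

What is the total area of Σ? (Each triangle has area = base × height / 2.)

(1/2)×5×2 + (1/2)×4×4 + (1/2)×5×5 + (1/2)×8×4 + (1/2)×4×6 + (1/2)×2×8 + (1/2)×7×6 = 82.5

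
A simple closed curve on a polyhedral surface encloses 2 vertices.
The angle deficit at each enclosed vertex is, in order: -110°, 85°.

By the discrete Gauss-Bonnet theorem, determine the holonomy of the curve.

Holonomy = total enclosed curvature = (-110°) + 85° = -25°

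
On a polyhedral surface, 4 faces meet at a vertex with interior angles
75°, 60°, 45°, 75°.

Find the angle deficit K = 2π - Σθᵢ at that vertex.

Sum of angles = 255°. K = 360° - 255° = 105°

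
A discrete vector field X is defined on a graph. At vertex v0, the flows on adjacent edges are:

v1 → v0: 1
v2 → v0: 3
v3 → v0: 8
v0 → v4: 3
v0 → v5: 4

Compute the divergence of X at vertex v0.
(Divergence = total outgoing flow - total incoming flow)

Divergence = sum of outgoing flows = (-1) + (-3) + (-8) + 3 + 4 = -5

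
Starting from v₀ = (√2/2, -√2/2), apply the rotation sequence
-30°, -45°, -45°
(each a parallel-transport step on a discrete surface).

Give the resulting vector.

Total rotation: (-30°) + (-45°) + (-45°) = -120°. Final vector: (-0.9659, -0.2588)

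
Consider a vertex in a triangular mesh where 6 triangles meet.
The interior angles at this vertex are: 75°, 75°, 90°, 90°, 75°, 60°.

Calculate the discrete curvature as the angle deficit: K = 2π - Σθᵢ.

Sum of angles = 465°. K = 360° - 465° = -105° = -7π/12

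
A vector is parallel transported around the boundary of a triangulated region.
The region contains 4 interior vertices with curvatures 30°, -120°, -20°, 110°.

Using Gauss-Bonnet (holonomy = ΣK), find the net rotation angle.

Holonomy = total enclosed curvature = 30° + (-120°) + (-20°) + 110° = 0°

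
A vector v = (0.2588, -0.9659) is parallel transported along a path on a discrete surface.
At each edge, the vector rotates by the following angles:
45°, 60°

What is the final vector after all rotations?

Total rotation: 45° + 60° = 105°. Final vector: (0.8660, 0.5000)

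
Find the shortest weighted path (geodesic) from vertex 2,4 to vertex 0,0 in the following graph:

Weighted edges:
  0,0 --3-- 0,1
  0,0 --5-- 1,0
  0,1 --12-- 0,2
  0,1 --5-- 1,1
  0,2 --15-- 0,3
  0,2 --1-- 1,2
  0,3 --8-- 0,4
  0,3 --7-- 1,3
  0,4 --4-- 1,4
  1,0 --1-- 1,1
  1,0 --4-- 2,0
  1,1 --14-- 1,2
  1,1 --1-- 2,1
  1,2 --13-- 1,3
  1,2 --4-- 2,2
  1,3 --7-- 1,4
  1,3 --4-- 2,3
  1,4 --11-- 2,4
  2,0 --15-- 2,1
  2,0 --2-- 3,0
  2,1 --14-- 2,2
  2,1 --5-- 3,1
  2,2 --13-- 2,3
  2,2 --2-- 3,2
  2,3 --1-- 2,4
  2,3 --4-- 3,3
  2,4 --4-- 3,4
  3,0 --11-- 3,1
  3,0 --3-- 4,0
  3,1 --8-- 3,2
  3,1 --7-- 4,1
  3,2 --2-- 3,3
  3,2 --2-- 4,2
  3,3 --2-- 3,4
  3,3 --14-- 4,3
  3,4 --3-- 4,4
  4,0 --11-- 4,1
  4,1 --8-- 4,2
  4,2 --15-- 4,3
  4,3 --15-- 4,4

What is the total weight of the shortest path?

Shortest path: 2,4 → 2,3 → 3,3 → 3,2 → 3,1 → 2,1 → 1,1 → 1,0 → 0,0, total weight = 27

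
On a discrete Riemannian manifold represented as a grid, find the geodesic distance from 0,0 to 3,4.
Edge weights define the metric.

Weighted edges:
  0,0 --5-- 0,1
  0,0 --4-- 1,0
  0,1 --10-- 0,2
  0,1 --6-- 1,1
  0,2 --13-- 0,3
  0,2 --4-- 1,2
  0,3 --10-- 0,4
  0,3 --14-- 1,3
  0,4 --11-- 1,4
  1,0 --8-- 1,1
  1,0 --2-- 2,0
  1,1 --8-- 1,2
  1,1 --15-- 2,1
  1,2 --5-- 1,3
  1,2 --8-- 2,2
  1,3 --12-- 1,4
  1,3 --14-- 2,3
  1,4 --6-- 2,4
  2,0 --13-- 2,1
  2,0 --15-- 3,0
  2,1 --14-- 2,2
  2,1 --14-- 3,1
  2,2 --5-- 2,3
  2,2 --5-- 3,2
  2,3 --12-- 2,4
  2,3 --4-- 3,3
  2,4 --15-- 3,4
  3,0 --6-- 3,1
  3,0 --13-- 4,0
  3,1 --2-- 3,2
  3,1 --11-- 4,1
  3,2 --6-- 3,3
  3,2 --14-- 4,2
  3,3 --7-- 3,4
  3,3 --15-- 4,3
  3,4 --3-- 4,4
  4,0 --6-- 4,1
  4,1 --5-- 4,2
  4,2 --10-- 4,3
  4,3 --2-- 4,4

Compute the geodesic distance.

Shortest path: 0,0 → 1,0 → 2,0 → 3,0 → 3,1 → 3,2 → 3,3 → 3,4, total weight = 42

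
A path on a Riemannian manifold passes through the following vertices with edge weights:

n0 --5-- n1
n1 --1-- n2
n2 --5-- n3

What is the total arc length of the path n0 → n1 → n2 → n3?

Arc length = 5 + 1 + 5 = 11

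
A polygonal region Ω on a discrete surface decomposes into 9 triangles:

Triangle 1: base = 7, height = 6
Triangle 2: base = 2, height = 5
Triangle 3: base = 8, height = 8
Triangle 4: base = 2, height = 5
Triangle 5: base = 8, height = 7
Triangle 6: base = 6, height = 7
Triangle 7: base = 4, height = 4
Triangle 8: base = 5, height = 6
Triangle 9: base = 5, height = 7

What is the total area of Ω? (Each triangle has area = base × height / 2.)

(1/2)×7×6 + (1/2)×2×5 + (1/2)×8×8 + (1/2)×2×5 + (1/2)×8×7 + (1/2)×6×7 + (1/2)×4×4 + (1/2)×5×6 + (1/2)×5×7 = 152.5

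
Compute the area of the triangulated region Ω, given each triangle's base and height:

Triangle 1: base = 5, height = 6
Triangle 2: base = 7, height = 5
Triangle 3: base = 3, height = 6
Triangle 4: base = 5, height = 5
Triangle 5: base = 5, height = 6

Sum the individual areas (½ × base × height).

(1/2)×5×6 + (1/2)×7×5 + (1/2)×3×6 + (1/2)×5×5 + (1/2)×5×6 = 69.0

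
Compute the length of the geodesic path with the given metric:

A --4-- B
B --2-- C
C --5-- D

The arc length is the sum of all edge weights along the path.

Arc length = 4 + 2 + 5 = 11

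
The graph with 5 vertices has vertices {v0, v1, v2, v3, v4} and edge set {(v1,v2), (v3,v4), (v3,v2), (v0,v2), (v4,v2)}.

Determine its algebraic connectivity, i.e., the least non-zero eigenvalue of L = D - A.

Degrees: deg(v0) = 1, deg(v1) = 1, deg(v2) = 4, deg(v3) = 2, deg(v4) = 2.
L = D − A with rows/columns ordered (v0, v1, v2, v3, v4):
  [ 1,  0, -1,  0,  0]
  [ 0,  1, -1,  0,  0]
  [-1, -1,  4, -1, -1]
  [ 0,  0, -1,  2, -1]
  [ 0,  0, -1, -1,  2]
Characteristic polynomial: det(λI − L) = λ(λ − 1)²(λ − 3)(λ − 5).
Roots: λ = 0; (λ − 1) = 0 ⇒ λ = 1 (multiplicity 2); (λ − 3) = 0 ⇒ λ = 3; (λ − 5) = 0 ⇒ λ = 5.
(Check: the roots sum (with multiplicity) to 10, matching trace L = Σdeg = 2·5 = 10.)
Laplacian eigenvalues: [0.0, 1.0, 1.0, 3.0, 5.0]. Algebraic connectivity (smallest non-zero eigenvalue) = 1.0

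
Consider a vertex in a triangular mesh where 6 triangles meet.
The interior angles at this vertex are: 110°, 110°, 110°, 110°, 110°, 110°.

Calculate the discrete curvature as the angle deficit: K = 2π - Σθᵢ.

Sum of angles = 660°. K = 360° - 660° = -300° = -5π/3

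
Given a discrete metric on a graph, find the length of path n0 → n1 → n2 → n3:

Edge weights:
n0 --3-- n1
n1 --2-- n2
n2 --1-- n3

Arc length = 3 + 2 + 1 = 6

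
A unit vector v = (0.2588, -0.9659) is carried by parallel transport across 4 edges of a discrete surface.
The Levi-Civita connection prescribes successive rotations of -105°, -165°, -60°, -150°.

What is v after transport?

Total rotation: (-105°) + (-165°) + (-60°) + (-150°) = -480° ≡ -120° (mod 360°). Final vector: (-0.9659, 0.2588)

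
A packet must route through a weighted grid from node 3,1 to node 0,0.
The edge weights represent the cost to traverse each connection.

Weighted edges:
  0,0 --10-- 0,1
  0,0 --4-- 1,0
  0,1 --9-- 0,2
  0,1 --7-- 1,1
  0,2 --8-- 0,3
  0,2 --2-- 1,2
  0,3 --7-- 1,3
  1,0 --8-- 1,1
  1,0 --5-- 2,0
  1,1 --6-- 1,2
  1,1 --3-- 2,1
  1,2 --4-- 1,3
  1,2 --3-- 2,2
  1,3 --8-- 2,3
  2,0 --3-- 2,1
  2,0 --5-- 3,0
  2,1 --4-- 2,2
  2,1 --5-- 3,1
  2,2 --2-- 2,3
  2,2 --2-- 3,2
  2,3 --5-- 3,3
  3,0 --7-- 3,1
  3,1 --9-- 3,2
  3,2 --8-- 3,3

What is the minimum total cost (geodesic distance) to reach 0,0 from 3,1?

Shortest path: 3,1 → 2,1 → 2,0 → 1,0 → 0,0, total weight = 17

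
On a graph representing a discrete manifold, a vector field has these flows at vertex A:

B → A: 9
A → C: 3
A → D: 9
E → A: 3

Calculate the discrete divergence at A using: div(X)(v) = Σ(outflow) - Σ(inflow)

Divergence = sum of outgoing flows = (-9) + 3 + 9 + (-3) = 0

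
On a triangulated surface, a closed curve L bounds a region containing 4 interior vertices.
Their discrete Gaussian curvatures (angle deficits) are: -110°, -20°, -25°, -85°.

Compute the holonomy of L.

Holonomy = total enclosed curvature = (-110°) + (-20°) + (-25°) + (-85°) = -240°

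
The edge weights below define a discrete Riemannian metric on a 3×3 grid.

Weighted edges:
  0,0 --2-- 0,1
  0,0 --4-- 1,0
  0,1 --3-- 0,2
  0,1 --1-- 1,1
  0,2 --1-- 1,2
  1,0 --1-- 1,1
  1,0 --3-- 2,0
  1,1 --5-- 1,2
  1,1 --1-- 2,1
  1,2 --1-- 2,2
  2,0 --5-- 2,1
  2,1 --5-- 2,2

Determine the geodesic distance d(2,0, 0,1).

Shortest path: 2,0 → 1,0 → 1,1 → 0,1, total weight = 5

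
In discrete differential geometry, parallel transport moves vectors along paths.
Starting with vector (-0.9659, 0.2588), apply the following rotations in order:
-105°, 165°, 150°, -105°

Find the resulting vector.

Total rotation: (-105°) + 165° + 150° + (-105°) = 105°. Final vector: (0, -1)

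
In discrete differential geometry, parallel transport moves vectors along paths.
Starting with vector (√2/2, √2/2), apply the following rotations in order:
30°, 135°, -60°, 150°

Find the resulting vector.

Total rotation: 30° + 135° + (-60°) + 150° = 255° ≡ -105° (mod 360°). Final vector: (0.5000, -0.8660)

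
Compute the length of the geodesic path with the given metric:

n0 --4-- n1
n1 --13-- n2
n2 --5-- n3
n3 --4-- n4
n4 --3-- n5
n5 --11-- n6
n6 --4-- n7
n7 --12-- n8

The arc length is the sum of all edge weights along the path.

Arc length = 4 + 13 + 5 + 4 + 3 + 11 + 4 + 12 = 56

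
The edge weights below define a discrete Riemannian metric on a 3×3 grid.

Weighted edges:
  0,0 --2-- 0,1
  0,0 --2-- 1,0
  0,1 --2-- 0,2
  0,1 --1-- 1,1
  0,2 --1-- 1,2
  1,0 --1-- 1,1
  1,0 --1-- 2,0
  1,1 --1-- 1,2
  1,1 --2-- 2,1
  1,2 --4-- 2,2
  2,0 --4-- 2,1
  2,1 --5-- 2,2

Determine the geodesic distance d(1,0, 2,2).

Shortest path: 1,0 → 1,1 → 1,2 → 2,2, total weight = 6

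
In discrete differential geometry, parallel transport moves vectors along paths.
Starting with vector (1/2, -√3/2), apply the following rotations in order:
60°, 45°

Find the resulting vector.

Total rotation: 60° + 45° = 105°. Final vector: (0.7071, 0.7071)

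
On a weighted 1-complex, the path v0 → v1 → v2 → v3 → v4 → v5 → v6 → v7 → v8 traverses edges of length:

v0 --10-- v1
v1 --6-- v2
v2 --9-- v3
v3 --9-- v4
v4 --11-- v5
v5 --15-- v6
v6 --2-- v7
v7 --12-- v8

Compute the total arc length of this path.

Arc length = 10 + 6 + 9 + 9 + 11 + 15 + 2 + 12 = 74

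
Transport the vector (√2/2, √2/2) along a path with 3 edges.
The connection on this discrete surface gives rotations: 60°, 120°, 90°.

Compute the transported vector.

Total rotation: 60° + 120° + 90° = 270° ≡ -90° (mod 360°). Final vector: (0.7071, -0.7071)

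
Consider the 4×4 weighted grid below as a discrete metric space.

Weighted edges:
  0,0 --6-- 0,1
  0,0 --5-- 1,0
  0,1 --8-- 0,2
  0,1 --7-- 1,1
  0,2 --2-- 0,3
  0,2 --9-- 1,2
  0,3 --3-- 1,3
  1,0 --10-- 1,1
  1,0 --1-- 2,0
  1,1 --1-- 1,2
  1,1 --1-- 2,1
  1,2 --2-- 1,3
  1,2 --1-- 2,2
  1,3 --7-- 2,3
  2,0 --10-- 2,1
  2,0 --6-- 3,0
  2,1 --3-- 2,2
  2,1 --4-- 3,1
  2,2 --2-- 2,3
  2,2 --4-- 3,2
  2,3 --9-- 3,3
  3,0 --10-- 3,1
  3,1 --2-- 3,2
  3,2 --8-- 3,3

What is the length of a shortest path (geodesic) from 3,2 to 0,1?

Shortest path: 3,2 → 2,2 → 1,2 → 1,1 → 0,1, total weight = 13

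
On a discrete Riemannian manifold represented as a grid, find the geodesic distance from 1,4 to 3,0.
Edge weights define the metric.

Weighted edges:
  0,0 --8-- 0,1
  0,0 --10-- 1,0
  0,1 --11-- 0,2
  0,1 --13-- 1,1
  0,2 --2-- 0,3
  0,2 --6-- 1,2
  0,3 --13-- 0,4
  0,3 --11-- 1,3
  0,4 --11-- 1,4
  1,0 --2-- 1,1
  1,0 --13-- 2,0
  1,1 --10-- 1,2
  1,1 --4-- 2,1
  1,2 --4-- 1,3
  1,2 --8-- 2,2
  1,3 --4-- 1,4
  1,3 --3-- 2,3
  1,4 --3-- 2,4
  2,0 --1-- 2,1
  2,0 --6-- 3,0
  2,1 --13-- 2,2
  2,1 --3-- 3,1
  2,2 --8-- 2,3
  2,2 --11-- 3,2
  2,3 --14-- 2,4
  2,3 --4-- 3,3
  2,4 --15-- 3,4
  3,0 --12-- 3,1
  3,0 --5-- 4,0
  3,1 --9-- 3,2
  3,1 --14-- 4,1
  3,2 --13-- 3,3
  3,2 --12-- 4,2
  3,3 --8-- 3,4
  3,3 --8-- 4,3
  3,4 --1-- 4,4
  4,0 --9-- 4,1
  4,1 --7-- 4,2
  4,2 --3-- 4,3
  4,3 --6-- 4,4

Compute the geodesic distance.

Shortest path: 1,4 → 1,3 → 1,2 → 1,1 → 2,1 → 2,0 → 3,0, total weight = 29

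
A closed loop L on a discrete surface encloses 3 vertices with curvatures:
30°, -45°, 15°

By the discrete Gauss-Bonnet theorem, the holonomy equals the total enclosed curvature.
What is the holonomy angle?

Holonomy = total enclosed curvature = 30° + (-45°) + 15° = 0°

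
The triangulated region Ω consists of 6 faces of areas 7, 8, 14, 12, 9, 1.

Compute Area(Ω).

7 + 8 + 14 + 12 + 9 + 1 = 51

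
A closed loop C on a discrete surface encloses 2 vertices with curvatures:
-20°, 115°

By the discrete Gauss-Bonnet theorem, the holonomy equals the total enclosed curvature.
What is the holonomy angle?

Holonomy = total enclosed curvature = (-20°) + 115° = 95°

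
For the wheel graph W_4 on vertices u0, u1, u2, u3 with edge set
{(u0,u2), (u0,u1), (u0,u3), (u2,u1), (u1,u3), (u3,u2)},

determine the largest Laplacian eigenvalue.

The wheel W_4 is the join K_1 ∨ C_3 (a hub joined to every vertex of a cycle of length 3). For a join G ∨ H (G on p vertices, H on q vertices) the Laplacian spectrum is 0, p+q, the eigenvalues of L(G) other than one 0 each shifted by +q, and the eigenvalues of L(H) other than one 0 each shifted by +p. With G = K_1 (p = 1, nothing left after dropping its 0) and H = C_3 (q = 3, eigenvalues 2 − 2cos(2πk/3), k = 0, …, 2; drop k = 0), the spectrum of W_4 is 0, 4, and 1 + (2 − 2cos(2πk/3)) = 3 − 2cos(2πk/3) for k = 1, …, 2:
k=1: 3 − 2cos(2π/3) = 4.0; k=2: 3 − 2cos(4π/3) = 4.0.
Laplacian eigenvalues: [0.0, 4.0, 4.0, 4.0]. Largest eigenvalue (spectral radius) = 4.0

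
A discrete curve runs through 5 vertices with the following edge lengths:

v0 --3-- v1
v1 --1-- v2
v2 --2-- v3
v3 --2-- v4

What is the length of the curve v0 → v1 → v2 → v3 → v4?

Arc length = 3 + 1 + 2 + 2 = 8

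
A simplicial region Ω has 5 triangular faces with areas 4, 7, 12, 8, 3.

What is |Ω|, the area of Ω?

4 + 7 + 12 + 8 + 3 = 34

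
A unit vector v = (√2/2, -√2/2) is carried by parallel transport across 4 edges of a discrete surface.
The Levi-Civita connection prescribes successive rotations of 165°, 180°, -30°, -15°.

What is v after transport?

Total rotation: 165° + 180° + (-30°) + (-15°) = 300° ≡ -60° (mod 360°). Final vector: (-0.2588, -0.9659)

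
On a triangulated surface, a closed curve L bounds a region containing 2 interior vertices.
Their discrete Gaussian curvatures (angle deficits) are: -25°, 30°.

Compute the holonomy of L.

Holonomy = total enclosed curvature = (-25°) + 30° = 5°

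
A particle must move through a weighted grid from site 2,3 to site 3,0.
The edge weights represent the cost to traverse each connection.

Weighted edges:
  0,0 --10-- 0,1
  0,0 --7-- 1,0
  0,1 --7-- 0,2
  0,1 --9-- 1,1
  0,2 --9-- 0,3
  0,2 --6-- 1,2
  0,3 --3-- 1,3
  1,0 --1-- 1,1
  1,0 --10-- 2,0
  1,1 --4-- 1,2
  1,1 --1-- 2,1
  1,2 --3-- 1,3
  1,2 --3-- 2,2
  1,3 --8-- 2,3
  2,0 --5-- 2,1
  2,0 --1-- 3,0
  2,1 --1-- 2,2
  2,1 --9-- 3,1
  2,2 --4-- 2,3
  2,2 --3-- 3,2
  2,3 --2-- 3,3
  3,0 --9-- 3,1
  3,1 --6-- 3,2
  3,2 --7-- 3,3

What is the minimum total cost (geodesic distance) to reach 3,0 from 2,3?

Shortest path: 2,3 → 2,2 → 2,1 → 2,0 → 3,0, total weight = 11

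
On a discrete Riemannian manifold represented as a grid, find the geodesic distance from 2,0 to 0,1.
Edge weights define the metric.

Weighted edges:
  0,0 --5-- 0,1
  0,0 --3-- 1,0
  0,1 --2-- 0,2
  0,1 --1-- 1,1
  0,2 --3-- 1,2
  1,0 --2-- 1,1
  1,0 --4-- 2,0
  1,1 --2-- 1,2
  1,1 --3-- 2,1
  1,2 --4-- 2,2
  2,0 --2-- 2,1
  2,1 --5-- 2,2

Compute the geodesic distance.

Shortest path: 2,0 → 2,1 → 1,1 → 0,1, total weight = 6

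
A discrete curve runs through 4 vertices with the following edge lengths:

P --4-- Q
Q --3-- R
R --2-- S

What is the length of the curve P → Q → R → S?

Arc length = 4 + 3 + 2 = 9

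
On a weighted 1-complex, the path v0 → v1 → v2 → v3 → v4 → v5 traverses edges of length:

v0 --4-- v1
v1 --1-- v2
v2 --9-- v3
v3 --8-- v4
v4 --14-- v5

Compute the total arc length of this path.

Arc length = 4 + 1 + 9 + 8 + 14 = 36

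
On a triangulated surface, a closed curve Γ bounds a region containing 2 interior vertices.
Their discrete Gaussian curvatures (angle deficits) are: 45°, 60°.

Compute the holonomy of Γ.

Holonomy = total enclosed curvature = 45° + 60° = 105°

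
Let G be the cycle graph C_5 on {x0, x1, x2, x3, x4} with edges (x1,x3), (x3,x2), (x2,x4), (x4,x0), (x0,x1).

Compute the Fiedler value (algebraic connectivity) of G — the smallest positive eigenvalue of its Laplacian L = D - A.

The cycle graph C_n has Laplacian eigenvalues λ_k = 2 − 2cos(2πk/n), k = 0, 1, …, n−1. Here n = 5:
k=0: 2 − 2cos(0) = 0.0; k=1: 2 − 2cos(2π/5) = 1.382; k=2: 2 − 2cos(4π/5) = 3.618; k=3: 2 − 2cos(6π/5) = 3.618; k=4: 2 − 2cos(8π/5) = 1.382.
Laplacian eigenvalues: [0.0, 1.382, 1.382, 3.618, 3.618]. Algebraic connectivity (smallest non-zero eigenvalue) = 1.382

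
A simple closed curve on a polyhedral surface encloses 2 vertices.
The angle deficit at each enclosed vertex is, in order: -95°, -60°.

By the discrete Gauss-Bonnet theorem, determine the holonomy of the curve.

Holonomy = total enclosed curvature = (-95°) + (-60°) = -155°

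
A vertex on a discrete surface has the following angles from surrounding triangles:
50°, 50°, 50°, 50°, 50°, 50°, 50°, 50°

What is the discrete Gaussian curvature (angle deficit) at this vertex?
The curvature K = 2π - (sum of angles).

Sum of angles = 400°. K = 360° - 400° = -40°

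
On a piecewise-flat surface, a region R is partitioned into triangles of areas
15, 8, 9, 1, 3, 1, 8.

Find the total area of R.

15 + 8 + 9 + 1 + 3 + 1 + 8 = 45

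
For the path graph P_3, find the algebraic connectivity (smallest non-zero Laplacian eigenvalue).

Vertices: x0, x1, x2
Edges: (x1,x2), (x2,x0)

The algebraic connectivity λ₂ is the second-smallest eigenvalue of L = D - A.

The path graph P_n has Laplacian eigenvalues λ_k = 2 − 2cos(kπ/n), k = 0, 1, …, n−1. Here n = 3:
k=0: 2 − 2cos(0) = 0.0; k=1: 2 − 2cos(π/3) = 1.0; k=2: 2 − 2cos(2π/3) = 3.0.
Laplacian eigenvalues: [0.0, 1.0, 3.0]. Algebraic connectivity (smallest non-zero eigenvalue) = 1.0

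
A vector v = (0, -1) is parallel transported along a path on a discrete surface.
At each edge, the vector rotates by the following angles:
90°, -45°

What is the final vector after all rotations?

Total rotation: 90° + (-45°) = 45°. Final vector: (0.7071, -0.7071)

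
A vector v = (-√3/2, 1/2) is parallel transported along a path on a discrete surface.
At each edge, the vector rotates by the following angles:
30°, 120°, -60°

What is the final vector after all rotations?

Total rotation: 30° + 120° + (-60°) = 90°. Final vector: (-0.5000, -0.8660)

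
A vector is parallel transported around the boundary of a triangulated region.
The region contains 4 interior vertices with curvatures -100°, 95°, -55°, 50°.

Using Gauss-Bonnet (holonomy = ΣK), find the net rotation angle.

Holonomy = total enclosed curvature = (-100°) + 95° + (-55°) + 50° = -10°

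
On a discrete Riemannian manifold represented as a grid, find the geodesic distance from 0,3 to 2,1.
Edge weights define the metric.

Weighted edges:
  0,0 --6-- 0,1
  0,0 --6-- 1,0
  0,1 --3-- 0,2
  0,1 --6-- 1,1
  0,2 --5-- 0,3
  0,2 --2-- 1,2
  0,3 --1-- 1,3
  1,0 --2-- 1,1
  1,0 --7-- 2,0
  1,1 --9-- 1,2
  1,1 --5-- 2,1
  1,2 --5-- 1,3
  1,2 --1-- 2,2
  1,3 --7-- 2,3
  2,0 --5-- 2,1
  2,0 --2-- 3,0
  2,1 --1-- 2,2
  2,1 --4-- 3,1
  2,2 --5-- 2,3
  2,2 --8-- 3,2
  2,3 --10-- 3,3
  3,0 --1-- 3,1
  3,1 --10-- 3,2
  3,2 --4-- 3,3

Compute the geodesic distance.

Shortest path: 0,3 → 1,3 → 1,2 → 2,2 → 2,1, total weight = 8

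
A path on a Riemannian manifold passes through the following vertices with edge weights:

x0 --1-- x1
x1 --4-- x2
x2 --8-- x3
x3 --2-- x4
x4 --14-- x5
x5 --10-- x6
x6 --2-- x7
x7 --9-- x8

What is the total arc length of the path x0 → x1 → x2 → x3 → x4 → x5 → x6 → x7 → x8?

Arc length = 1 + 4 + 8 + 2 + 14 + 10 + 2 + 9 = 50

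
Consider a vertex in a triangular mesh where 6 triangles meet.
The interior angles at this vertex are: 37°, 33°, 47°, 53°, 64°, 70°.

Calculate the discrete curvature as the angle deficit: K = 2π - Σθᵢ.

Sum of angles = 304°. K = 360° - 304° = 56° = 14π/45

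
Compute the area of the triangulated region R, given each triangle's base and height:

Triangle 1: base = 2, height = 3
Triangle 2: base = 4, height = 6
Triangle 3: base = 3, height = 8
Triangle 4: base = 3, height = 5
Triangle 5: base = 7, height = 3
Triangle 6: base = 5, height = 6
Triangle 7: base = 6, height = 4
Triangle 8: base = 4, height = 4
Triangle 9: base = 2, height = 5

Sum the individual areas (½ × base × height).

(1/2)×2×3 + (1/2)×4×6 + (1/2)×3×8 + (1/2)×3×5 + (1/2)×7×3 + (1/2)×5×6 + (1/2)×6×4 + (1/2)×4×4 + (1/2)×2×5 = 85.0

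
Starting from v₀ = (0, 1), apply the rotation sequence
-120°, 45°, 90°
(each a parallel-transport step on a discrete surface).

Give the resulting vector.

Total rotation: (-120°) + 45° + 90° = 15°. Final vector: (-0.2588, 0.9659)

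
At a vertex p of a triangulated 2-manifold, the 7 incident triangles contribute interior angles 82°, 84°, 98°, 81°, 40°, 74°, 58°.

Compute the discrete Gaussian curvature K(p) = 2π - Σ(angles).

Sum of angles = 517°. K = 360° - 517° = -157° = -157π/180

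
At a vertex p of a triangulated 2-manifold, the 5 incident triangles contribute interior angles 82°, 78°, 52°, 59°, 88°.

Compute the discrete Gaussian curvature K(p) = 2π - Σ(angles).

Sum of angles = 359°. K = 360° - 359° = 1° = π/180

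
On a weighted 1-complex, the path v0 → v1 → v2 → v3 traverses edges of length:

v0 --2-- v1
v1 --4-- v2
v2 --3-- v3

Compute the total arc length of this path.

Arc length = 2 + 4 + 3 = 9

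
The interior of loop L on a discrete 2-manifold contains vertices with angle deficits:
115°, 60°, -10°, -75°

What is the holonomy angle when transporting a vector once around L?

Holonomy = total enclosed curvature = 115° + 60° + (-10°) + (-75°) = 90°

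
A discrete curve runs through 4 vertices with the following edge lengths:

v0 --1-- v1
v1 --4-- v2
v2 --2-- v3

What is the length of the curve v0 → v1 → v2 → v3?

Arc length = 1 + 4 + 2 = 7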